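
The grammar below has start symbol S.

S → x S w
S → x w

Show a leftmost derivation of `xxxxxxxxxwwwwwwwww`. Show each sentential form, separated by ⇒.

S ⇒ xSw ⇒ xxSww ⇒ xxxSwww ⇒ xxxxSwwww ⇒ xxxxxSwwwww ⇒ xxxxxxSwwwwww ⇒ xxxxxxxSwwwwwww ⇒ xxxxxxxxSwwwwwwww ⇒ xxxxxxxxxwwwwwwwww

S ⇒ xSw   [S → x S w]
xSw ⇒ xxSww   [S → x S w]
xxSww ⇒ xxxSwww   [S → x S w]
xxxSwww ⇒ xxxxSwwww   [S → x S w]
xxxxSwwww ⇒ xxxxxSwwwww   [S → x S w]
xxxxxSwwwww ⇒ xxxxxxSwwwwww   [S → x S w]
xxxxxxSwwwwww ⇒ xxxxxxxSwwwwwww   [S → x S w]
xxxxxxxSwwwwwww ⇒ xxxxxxxxSwwwwwwww   [S → x S w]
xxxxxxxxSwwwwwwww ⇒ xxxxxxxxxwwwwwwwww   [S → x w]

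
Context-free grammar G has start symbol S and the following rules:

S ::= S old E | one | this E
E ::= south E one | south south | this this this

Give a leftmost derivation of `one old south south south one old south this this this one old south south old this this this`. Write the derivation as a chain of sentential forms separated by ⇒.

S ⇒ S old E ⇒ S old E old E ⇒ S old E old E old E ⇒ S old E old E old E old E ⇒ one old E old E old E old E ⇒ one old south E one old E old E old E ⇒ one old south south south one old E old E old E ⇒ one old south south south one old south E one old E old E ⇒ one old south south south one old south this this this one old E old E ⇒ one old south south south one old south this this this one old south south old E ⇒ one old south south south one old south this this this one old south south old this this this

S ⇒ S old E   [S ::= S old E]
S old E ⇒ S old E old E   [S ::= S old E]
S old E old E ⇒ S old E old E old E   [S ::= S old E]
S old E old E old E ⇒ S old E old E old E old E   [S ::= S old E]
S old E old E old E old E ⇒ one old E old E old E old E   [S ::= one]
one old E old E old E old E ⇒ one old south E one old E old E old E   [E ::= south E one]
one old south E one old E old E old E ⇒ one old south south south one old E old E old E   [E ::= south south]
one old south south south one old E old E old E ⇒ one old south south south one old south E one old E old E   [E ::= south E one]
one old south south south one old south E one old E old E ⇒ one old south south south one old south this this this one old E old E   [E ::= this this this]
one old south south south one old south this this this one old E old E ⇒ one old south south south one old south this this this one old south south old E   [E ::= south south]
one old south south south one old south this this this one old south south old E ⇒ one old south south south one old south this this this one old south south old this this this   [E ::= this this this]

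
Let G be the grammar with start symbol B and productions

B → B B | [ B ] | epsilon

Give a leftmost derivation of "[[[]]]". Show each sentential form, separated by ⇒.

B ⇒ BB ⇒ [B]B ⇒ [[B]]B ⇒ [[[B]]]B ⇒ [[[]]]B ⇒ [[[]]]

B ⇒ BB   [B → B B]
BB ⇒ [B]B   [B → [ B ]]
[B]B ⇒ [[B]]B   [B → [ B ]]
[[B]]B ⇒ [[[B]]]B   [B → [ B ]]
[[[B]]]B ⇒ [[[]]]B   [B → epsilon]
[[[]]]B ⇒ [[[]]]   [B → epsilon]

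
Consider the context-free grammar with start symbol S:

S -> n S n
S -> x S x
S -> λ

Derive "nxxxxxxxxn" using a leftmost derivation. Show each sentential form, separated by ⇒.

S⇒nSn⇒nxSxn⇒nxxSxxn⇒nxxxSxxxn⇒nxxxxSxxxxn⇒nxxxxxxxxn

S ⇒ nSn   [S -> n S n]
nSn ⇒ nxSxn   [S -> x S x]
nxSxn ⇒ nxxSxxn   [S -> x S x]
nxxSxxn ⇒ nxxxSxxxn   [S -> x S x]
nxxxSxxxn ⇒ nxxxxSxxxxn   [S -> x S x]
nxxxxSxxxxn ⇒ nxxxxxxxxn   [S -> λ]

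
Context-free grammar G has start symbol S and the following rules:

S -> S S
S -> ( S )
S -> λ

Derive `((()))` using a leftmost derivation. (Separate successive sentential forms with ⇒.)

S ⇒ SS ⇒ (S)S ⇒ (SS)S ⇒ (SSS)S ⇒ ((S)SS)S ⇒ ((SS)SS)S ⇒ (((S)S)SS)S ⇒ ((()S)SS)S ⇒ ((())SS)S ⇒ ((())S)S ⇒ ((()))S ⇒ ((()))

S ⇒ SS   [S -> S S]
SS ⇒ (S)S   [S -> ( S )]
(S)S ⇒ (SS)S   [S -> S S]
(SS)S ⇒ (SSS)S   [S -> S S]
(SSS)S ⇒ ((S)SS)S   [S -> ( S )]
((S)SS)S ⇒ ((SS)SS)S   [S -> S S]
((SS)SS)S ⇒ (((S)S)SS)S   [S -> ( S )]
(((S)S)SS)S ⇒ ((()S)SS)S   [S -> λ]
((()S)SS)S ⇒ ((())SS)S   [S -> λ]
((())SS)S ⇒ ((())S)S   [S -> λ]
((())S)S ⇒ ((()))S   [S -> λ]
((()))S ⇒ ((()))   [S -> λ]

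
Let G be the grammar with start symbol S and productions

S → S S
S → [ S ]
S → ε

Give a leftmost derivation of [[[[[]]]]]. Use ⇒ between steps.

S ⇒ [S]   [S → [ S ]]
[S] ⇒ [[S]]   [S → [ S ]]
[[S]] ⇒ [[SS]]   [S → S S]
[[SS]] ⇒ [[[S]S]]   [S → [ S ]]
[[[S]S]] ⇒ [[[[S]]S]]   [S → [ S ]]
[[[[S]]S]] ⇒ [[[[SS]]S]]   [S → S S]
[[[[SS]]S]] ⇒ [[[[[S]S]]S]]   [S → [ S ]]
[[[[[S]S]]S]] ⇒ [[[[[]S]]S]]   [S → ε]
[[[[[]S]]S]] ⇒ [[[[[]]]S]]   [S → ε]
[[[[[]]]S]] ⇒ [[[[[]]]]]   [S → ε]

S⇒[S]⇒[[S]]⇒[[SS]]⇒[[[S]S]]⇒[[[[S]]S]]⇒[[[[SS]]S]]⇒[[[[[S]S]]S]]⇒[[[[[]S]]S]]⇒[[[[[]]]S]]⇒[[[[[]]]]]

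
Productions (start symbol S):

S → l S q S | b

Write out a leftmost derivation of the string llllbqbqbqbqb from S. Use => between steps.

S => lSqS   [S → l S q S]
lSqS => llSqSqS   [S → l S q S]
llSqSqS => lllSqSqSqS   [S → l S q S]
lllSqSqSqS => llllSqSqSqSqS   [S → l S q S]
llllSqSqSqSqS => llllbqSqSqSqS   [S → b]
llllbqSqSqSqS => llllbqbqSqSqS   [S → b]
llllbqbqSqSqS => llllbqbqbqSqS   [S → b]
llllbqbqbqSqS => llllbqbqbqbqS   [S → b]
llllbqbqbqbqS => llllbqbqbqbqb   [S → b]

S => lSqS => llSqSqS => lllSqSqSqS => llllSqSqSqSqS => llllbqSqSqSqS => llllbqbqSqSqS => llllbqbqbqSqS => llllbqbqbqbqS => llllbqbqbqbqb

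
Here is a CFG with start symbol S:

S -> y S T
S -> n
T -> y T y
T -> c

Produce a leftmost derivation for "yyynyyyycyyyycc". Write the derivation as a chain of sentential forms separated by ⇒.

S ⇒ yST   [S -> y S T]
yST ⇒ yySTT   [S -> y S T]
yySTT ⇒ yyySTTT   [S -> y S T]
yyySTTT ⇒ yyynTTT   [S -> n]
yyynTTT ⇒ yyynyTyTT   [T -> y T y]
yyynyTyTT ⇒ yyynyyTyyTT   [T -> y T y]
yyynyyTyyTT ⇒ yyynyyyTyyyTT   [T -> y T y]
yyynyyyTyyyTT ⇒ yyynyyyyTyyyyTT   [T -> y T y]
yyynyyyyTyyyyTT ⇒ yyynyyyycyyyyTT   [T -> c]
yyynyyyycyyyyTT ⇒ yyynyyyycyyyycT   [T -> c]
yyynyyyycyyyycT ⇒ yyynyyyycyyyycc   [T -> c]

S ⇒ yST ⇒ yySTT ⇒ yyySTTT ⇒ yyynTTT ⇒ yyynyTyTT ⇒ yyynyyTyyTT ⇒ yyynyyyTyyyTT ⇒ yyynyyyyTyyyyTT ⇒ yyynyyyycyyyyTT ⇒ yyynyyyycyyyycT ⇒ yyynyyyycyyyycc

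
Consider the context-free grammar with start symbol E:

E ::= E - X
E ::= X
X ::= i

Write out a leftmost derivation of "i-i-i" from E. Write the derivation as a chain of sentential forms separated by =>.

E => E-X   [E ::= E - X]
E-X => E-X-X   [E ::= E - X]
E-X-X => X-X-X   [E ::= X]
X-X-X => i-X-X   [X ::= i]
i-X-X => i-i-X   [X ::= i]
i-i-X => i-i-i   [X ::= i]

E => E-X => E-X-X => X-X-X => i-X-X => i-i-X => i-i-i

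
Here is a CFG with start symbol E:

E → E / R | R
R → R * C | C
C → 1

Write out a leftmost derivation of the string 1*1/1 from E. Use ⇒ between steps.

E ⇒ E/R ⇒ R/R ⇒ R*C/R ⇒ C*C/R ⇒ 1*C/R ⇒ 1*1/R ⇒ 1*1/C ⇒ 1*1/1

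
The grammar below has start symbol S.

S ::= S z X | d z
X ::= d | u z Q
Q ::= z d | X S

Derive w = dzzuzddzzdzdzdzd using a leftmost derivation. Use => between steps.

S=>SzX=>SzXzX=>SzXzXzX=>dzzXzXzX=>dzzuzQzXzX=>dzzuzXSzXzX=>dzzuzdSzXzX=>dzzuzdSzXzXzX=>dzzuzdSzXzXzXzX=>dzzuzddzzXzXzXzX=>dzzuzddzzdzXzXzX=>dzzuzddzzdzdzXzX=>dzzuzddzzdzdzdzX=>dzzuzddzzdzdzdzd

S => SzX   [S ::= S z X]
SzX => SzXzX   [S ::= S z X]
SzXzX => SzXzXzX   [S ::= S z X]
SzXzXzX => dzzXzXzX   [S ::= d z]
dzzXzXzX => dzzuzQzXzX   [X ::= u z Q]
dzzuzQzXzX => dzzuzXSzXzX   [Q ::= X S]
dzzuzXSzXzX => dzzuzdSzXzX   [X ::= d]
dzzuzdSzXzX => dzzuzdSzXzXzX   [S ::= S z X]
dzzuzdSzXzXzX => dzzuzdSzXzXzXzX   [S ::= S z X]
dzzuzdSzXzXzXzX => dzzuzddzzXzXzXzX   [S ::= d z]
dzzuzddzzXzXzXzX => dzzuzddzzdzXzXzX   [X ::= d]
dzzuzddzzdzXzXzX => dzzuzddzzdzdzXzX   [X ::= d]
dzzuzddzzdzdzXzX => dzzuzddzzdzdzdzX   [X ::= d]
dzzuzddzzdzdzdzX => dzzuzddzzdzdzdzd   [X ::= d]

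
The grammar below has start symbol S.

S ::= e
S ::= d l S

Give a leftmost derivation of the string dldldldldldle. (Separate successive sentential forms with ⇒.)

S ⇒ dlS ⇒ dldlS ⇒ dldldlS ⇒ dldldldlS ⇒ dldldldldlS ⇒ dldldldldldlS ⇒ dldldldldldle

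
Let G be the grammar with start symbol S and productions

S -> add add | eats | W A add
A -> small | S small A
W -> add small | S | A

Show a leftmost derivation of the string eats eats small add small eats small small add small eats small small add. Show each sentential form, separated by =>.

S => W A add => S A add => eats A add => eats S small A add => eats eats small A add => eats eats small S small A add => eats eats small W A add small A add => eats eats small add small A add small A add => eats eats small add small S small A add small A add => eats eats small add small eats small A add small A add => eats eats small add small eats small small add small A add => eats eats small add small eats small small add small S small A add => eats eats small add small eats small small add small eats small A add => eats eats small add small eats small small add small eats small small add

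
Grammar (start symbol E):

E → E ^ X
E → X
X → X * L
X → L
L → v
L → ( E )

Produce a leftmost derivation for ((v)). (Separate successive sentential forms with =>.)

E => X => L => (E) => (X) => (L) => ((E)) => ((X)) => ((L)) => ((v))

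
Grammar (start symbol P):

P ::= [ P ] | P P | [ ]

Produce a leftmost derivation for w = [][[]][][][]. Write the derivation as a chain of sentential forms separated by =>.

P=>PP=>PPP=>PPPP=>[]PPP=>[]PPPP=>[][P]PPP=>[][[]]PPP=>[][[]][]PP=>[][[]][][]P=>[][[]][][][]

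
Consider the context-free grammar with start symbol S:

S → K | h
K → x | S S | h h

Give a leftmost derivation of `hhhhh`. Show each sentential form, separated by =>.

S => K => SS => hS => hK => hSS => hKS => hhhS => hhhK => hhhhh

S => K   [S → K]
K => SS   [K → S S]
SS => hS   [S → h]
hS => hK   [S → K]
hK => hSS   [K → S S]
hSS => hKS   [S → K]
hKS => hhhS   [K → h h]
hhhS => hhhK   [S → K]
hhhK => hhhhh   [K → h h]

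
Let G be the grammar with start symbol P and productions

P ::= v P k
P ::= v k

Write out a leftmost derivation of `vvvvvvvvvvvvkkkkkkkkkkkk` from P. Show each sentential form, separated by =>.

P => vPk => vvPkk => vvvPkkk => vvvvPkkkk => vvvvvPkkkkk => vvvvvvPkkkkkk => vvvvvvvPkkkkkkk => vvvvvvvvPkkkkkkkk => vvvvvvvvvPkkkkkkkkk => vvvvvvvvvvPkkkkkkkkkk => vvvvvvvvvvvPkkkkkkkkkkk => vvvvvvvvvvvvkkkkkkkkkkkk

P => vPk   [P ::= v P k]
vPk => vvPkk   [P ::= v P k]
vvPkk => vvvPkkk   [P ::= v P k]
vvvPkkk => vvvvPkkkk   [P ::= v P k]
vvvvPkkkk => vvvvvPkkkkk   [P ::= v P k]
vvvvvPkkkkk => vvvvvvPkkkkkk   [P ::= v P k]
vvvvvvPkkkkkk => vvvvvvvPkkkkkkk   [P ::= v P k]
vvvvvvvPkkkkkkk => vvvvvvvvPkkkkkkkk   [P ::= v P k]
vvvvvvvvPkkkkkkkk => vvvvvvvvvPkkkkkkkkk   [P ::= v P k]
vvvvvvvvvPkkkkkkkkk => vvvvvvvvvvPkkkkkkkkkk   [P ::= v P k]
vvvvvvvvvvPkkkkkkkkkk => vvvvvvvvvvvPkkkkkkkkkkk   [P ::= v P k]
vvvvvvvvvvvPkkkkkkkkkkk => vvvvvvvvvvvvkkkkkkkkkkkk   [P ::= v k]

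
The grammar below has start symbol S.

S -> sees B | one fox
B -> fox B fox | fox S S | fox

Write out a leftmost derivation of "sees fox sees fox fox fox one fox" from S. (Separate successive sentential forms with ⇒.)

S ⇒ sees B ⇒ sees fox S S ⇒ sees fox sees B S ⇒ sees fox sees fox B fox S ⇒ sees fox sees fox fox fox S ⇒ sees fox sees fox fox fox one fox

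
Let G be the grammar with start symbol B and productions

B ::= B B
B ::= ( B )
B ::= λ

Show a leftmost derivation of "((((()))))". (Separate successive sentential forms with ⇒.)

B ⇒ BB   [B ::= B B]
BB ⇒ (B)B   [B ::= ( B )]
(B)B ⇒ ((B))B   [B ::= ( B )]
((B))B ⇒ ((BB))B   [B ::= B B]
((BB))B ⇒ ((BBB))B   [B ::= B B]
((BBB))B ⇒ (((B)BB))B   [B ::= ( B )]
(((B)BB))B ⇒ ((((B))BB))B   [B ::= ( B )]
((((B))BB))B ⇒ (((((B)))BB))B   [B ::= ( B )]
(((((B)))BB))B ⇒ ((((()))BB))B   [B ::= λ]
((((()))BB))B ⇒ ((((()))B))B   [B ::= λ]
((((()))B))B ⇒ ((((()))))B   [B ::= λ]
((((()))))B ⇒ ((((()))))   [B ::= λ]

B ⇒ BB ⇒ (B)B ⇒ ((B))B ⇒ ((BB))B ⇒ ((BBB))B ⇒ (((B)BB))B ⇒ ((((B))BB))B ⇒ (((((B)))BB))B ⇒ ((((()))BB))B ⇒ ((((()))B))B ⇒ ((((()))))B ⇒ ((((()))))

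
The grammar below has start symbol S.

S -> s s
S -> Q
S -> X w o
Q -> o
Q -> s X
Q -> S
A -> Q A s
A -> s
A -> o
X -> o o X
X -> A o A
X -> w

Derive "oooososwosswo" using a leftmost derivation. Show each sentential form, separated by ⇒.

S ⇒ Xwo ⇒ AoAwo ⇒ ooAwo ⇒ ooQAswo ⇒ ooSAswo ⇒ ooXwoAswo ⇒ ooooXwoAswo ⇒ ooooAoAwoAswo ⇒ oooosoAwoAswo ⇒ oooososwoAswo ⇒ oooososwosswo

S ⇒ Xwo   [S -> X w o]
Xwo ⇒ AoAwo   [X -> A o A]
AoAwo ⇒ ooAwo   [A -> o]
ooAwo ⇒ ooQAswo   [A -> Q A s]
ooQAswo ⇒ ooSAswo   [Q -> S]
ooSAswo ⇒ ooXwoAswo   [S -> X w o]
ooXwoAswo ⇒ ooooXwoAswo   [X -> o o X]
ooooXwoAswo ⇒ ooooAoAwoAswo   [X -> A o A]
ooooAoAwoAswo ⇒ oooosoAwoAswo   [A -> s]
oooosoAwoAswo ⇒ oooososwoAswo   [A -> s]
oooososwoAswo ⇒ oooososwosswo   [A -> s]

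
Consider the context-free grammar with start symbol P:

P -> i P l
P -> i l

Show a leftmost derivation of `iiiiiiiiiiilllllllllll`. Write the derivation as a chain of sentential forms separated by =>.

P => iPl => iiPll => iiiPlll => iiiiPllll => iiiiiPlllll => iiiiiiPllllll => iiiiiiiPlllllll => iiiiiiiiPllllllll => iiiiiiiiiPlllllllll => iiiiiiiiiiPllllllllll => iiiiiiiiiiilllllllllll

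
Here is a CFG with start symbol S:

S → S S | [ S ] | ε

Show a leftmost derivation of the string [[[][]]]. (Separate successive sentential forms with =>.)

S => [S]   [S → [ S ]]
[S] => [SS]   [S → S S]
[SS] => [[S]S]   [S → [ S ]]
[[S]S] => [[SS]S]   [S → S S]
[[SS]S] => [[[S]S]S]   [S → [ S ]]
[[[S]S]S] => [[[]S]S]   [S → ε]
[[[]S]S] => [[[]SS]S]   [S → S S]
[[[]SS]S] => [[[][S]S]S]   [S → [ S ]]
[[[][S]S]S] => [[[][]S]S]   [S → ε]
[[[][]S]S] => [[[][]]S]   [S → ε]
[[[][]]S] => [[[][]]]   [S → ε]

S=>[S]=>[SS]=>[[S]S]=>[[SS]S]=>[[[S]S]S]=>[[[]S]S]=>[[[]SS]S]=>[[[][S]S]S]=>[[[][]S]S]=>[[[][]]S]=>[[[][]]]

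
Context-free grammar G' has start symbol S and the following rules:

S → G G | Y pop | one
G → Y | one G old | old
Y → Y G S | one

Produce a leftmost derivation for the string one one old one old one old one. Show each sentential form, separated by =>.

S => G G => one G old G => one Y old G => one one old G => one one old Y => one one old Y G S => one one old Y G S G S => one one old one G S G S => one one old one old S G S => one one old one old one G S => one one old one old one old S => one one old one old one old one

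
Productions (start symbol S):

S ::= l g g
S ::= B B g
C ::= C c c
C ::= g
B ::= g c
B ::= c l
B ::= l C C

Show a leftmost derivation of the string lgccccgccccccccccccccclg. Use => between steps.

S=>BBg=>lCCBg=>lCccCBg=>lCccccCBg=>lgccccCBg=>lgccccCccBg=>lgccccCccccBg=>lgccccCccccccBg=>lgccccCccccccccBg=>lgccccCccccccccccBg=>lgccccCccccccccccccBg=>lgccccCccccccccccccccBg=>lgccccgccccccccccccccBg=>lgccccgccccccccccccccclg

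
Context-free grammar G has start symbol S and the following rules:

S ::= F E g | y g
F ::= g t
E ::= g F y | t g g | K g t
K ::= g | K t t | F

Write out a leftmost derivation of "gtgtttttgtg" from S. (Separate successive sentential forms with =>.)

S=>FEg=>gtEg=>gtKgtg=>gtKttgtg=>gtKttttgtg=>gtFttttgtg=>gtgtttttgtg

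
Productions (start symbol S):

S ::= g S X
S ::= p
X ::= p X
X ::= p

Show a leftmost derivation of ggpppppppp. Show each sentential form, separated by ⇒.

S ⇒ gSX ⇒ ggSXX ⇒ ggpXX ⇒ ggppXX ⇒ ggpppXX ⇒ ggppppXX ⇒ ggpppppX ⇒ ggppppppX ⇒ ggpppppppX ⇒ ggpppppppp

S ⇒ gSX   [S ::= g S X]
gSX ⇒ ggSXX   [S ::= g S X]
ggSXX ⇒ ggpXX   [S ::= p]
ggpXX ⇒ ggppXX   [X ::= p X]
ggppXX ⇒ ggpppXX   [X ::= p X]
ggpppXX ⇒ ggppppXX   [X ::= p X]
ggppppXX ⇒ ggpppppX   [X ::= p]
ggpppppX ⇒ ggppppppX   [X ::= p X]
ggppppppX ⇒ ggpppppppX   [X ::= p X]
ggpppppppX ⇒ ggpppppppp   [X ::= p]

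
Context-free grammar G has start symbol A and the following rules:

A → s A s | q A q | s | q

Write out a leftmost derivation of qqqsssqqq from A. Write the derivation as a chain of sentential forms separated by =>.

A => qAq   [A → q A q]
qAq => qqAqq   [A → q A q]
qqAqq => qqqAqqq   [A → q A q]
qqqAqqq => qqqsAsqqq   [A → s A s]
qqqsAsqqq => qqqsssqqq   [A → s]

A => qAq => qqAqq => qqqAqqq => qqqsAsqqq => qqqsssqqq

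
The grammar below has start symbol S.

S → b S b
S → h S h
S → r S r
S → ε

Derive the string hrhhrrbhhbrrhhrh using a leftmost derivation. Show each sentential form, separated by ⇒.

S⇒hSh⇒hrSrh⇒hrhShrh⇒hrhhShhrh⇒hrhhrSrhhrh⇒hrhhrrSrrhhrh⇒hrhhrrbSbrrhhrh⇒hrhhrrbhShbrrhhrh⇒hrhhrrbhhbrrhhrh

S ⇒ hSh   [S → h S h]
hSh ⇒ hrSrh   [S → r S r]
hrSrh ⇒ hrhShrh   [S → h S h]
hrhShrh ⇒ hrhhShhrh   [S → h S h]
hrhhShhrh ⇒ hrhhrSrhhrh   [S → r S r]
hrhhrSrhhrh ⇒ hrhhrrSrrhhrh   [S → r S r]
hrhhrrSrrhhrh ⇒ hrhhrrbSbrrhhrh   [S → b S b]
hrhhrrbSbrrhhrh ⇒ hrhhrrbhShbrrhhrh   [S → h S h]
hrhhrrbhShbrrhhrh ⇒ hrhhrrbhhbrrhhrh   [S → ε]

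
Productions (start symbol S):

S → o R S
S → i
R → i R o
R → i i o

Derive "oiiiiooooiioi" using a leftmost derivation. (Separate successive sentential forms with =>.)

S => oRS   [S → o R S]
oRS => oiRoS   [R → i R o]
oiRoS => oiiRooS   [R → i R o]
oiiRooS => oiiiioooS   [R → i i o]
oiiiioooS => oiiiiooooRS   [S → o R S]
oiiiiooooRS => oiiiiooooiioS   [R → i i o]
oiiiiooooiioS => oiiiiooooiioi   [S → i]

S => oRS => oiRoS => oiiRooS => oiiiioooS => oiiiiooooRS => oiiiiooooiioS => oiiiiooooiioi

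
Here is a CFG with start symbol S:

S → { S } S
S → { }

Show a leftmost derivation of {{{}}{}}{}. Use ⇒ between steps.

S ⇒ {S}S ⇒ {{S}S}S ⇒ {{{}}S}S ⇒ {{{}}{}}S ⇒ {{{}}{}}{}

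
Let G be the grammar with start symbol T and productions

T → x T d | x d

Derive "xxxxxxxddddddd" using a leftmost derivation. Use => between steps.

T => xTd   [T → x T d]
xTd => xxTdd   [T → x T d]
xxTdd => xxxTddd   [T → x T d]
xxxTddd => xxxxTdddd   [T → x T d]
xxxxTdddd => xxxxxTddddd   [T → x T d]
xxxxxTddddd => xxxxxxTdddddd   [T → x T d]
xxxxxxTdddddd => xxxxxxxddddddd   [T → x d]

T => xTd => xxTdd => xxxTddd => xxxxTdddd => xxxxxTddddd => xxxxxxTdddddd => xxxxxxxddddddd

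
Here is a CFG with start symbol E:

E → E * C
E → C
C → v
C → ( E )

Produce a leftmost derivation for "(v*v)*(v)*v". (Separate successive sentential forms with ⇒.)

E⇒E*C⇒E*C*C⇒C*C*C⇒(E)*C*C⇒(E*C)*C*C⇒(C*C)*C*C⇒(v*C)*C*C⇒(v*v)*C*C⇒(v*v)*(E)*C⇒(v*v)*(C)*C⇒(v*v)*(v)*C⇒(v*v)*(v)*v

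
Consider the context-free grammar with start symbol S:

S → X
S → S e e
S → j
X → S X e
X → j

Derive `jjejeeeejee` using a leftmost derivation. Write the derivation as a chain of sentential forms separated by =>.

S=>X=>SXe=>XXe=>SXeXe=>jXeXe=>jjeXe=>jjeSXee=>jjeSeeXee=>jjeSeeeeXee=>jjeXeeeeXee=>jjejeeeeXee=>jjejeeeejee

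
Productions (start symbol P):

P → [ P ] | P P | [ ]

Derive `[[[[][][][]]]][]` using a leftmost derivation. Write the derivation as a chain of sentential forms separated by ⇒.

P ⇒ PP   [P → P P]
PP ⇒ [P]P   [P → [ P ]]
[P]P ⇒ [[P]]P   [P → [ P ]]
[[P]]P ⇒ [[[P]]]P   [P → [ P ]]
[[[P]]]P ⇒ [[[PP]]]P   [P → P P]
[[[PP]]]P ⇒ [[[PPP]]]P   [P → P P]
[[[PPP]]]P ⇒ [[[PPPP]]]P   [P → P P]
[[[PPPP]]]P ⇒ [[[[]PPP]]]P   [P → [ ]]
[[[[]PPP]]]P ⇒ [[[[][]PP]]]P   [P → [ ]]
[[[[][]PP]]]P ⇒ [[[[][][]P]]]P   [P → [ ]]
[[[[][][]P]]]P ⇒ [[[[][][][]]]]P   [P → [ ]]
[[[[][][][]]]]P ⇒ [[[[][][][]]]][]   [P → [ ]]

P ⇒ PP ⇒ [P]P ⇒ [[P]]P ⇒ [[[P]]]P ⇒ [[[PP]]]P ⇒ [[[PPP]]]P ⇒ [[[PPPP]]]P ⇒ [[[[]PPP]]]P ⇒ [[[[][]PP]]]P ⇒ [[[[][][]P]]]P ⇒ [[[[][][][]]]]P ⇒ [[[[][][][]]]][]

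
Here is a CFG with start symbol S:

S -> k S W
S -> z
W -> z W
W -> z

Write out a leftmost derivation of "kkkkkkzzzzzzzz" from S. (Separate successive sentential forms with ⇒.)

S ⇒ kSW   [S -> k S W]
kSW ⇒ kkSWW   [S -> k S W]
kkSWW ⇒ kkkSWWW   [S -> k S W]
kkkSWWW ⇒ kkkkSWWWW   [S -> k S W]
kkkkSWWWW ⇒ kkkkkSWWWWW   [S -> k S W]
kkkkkSWWWWW ⇒ kkkkkkSWWWWWW   [S -> k S W]
kkkkkkSWWWWWW ⇒ kkkkkkzWWWWWW   [S -> z]
kkkkkkzWWWWWW ⇒ kkkkkkzzWWWWWW   [W -> z W]
kkkkkkzzWWWWWW ⇒ kkkkkkzzzWWWWW   [W -> z]
kkkkkkzzzWWWWW ⇒ kkkkkkzzzzWWWW   [W -> z]
kkkkkkzzzzWWWW ⇒ kkkkkkzzzzzWWW   [W -> z]
kkkkkkzzzzzWWW ⇒ kkkkkkzzzzzzWW   [W -> z]
kkkkkkzzzzzzWW ⇒ kkkkkkzzzzzzzW   [W -> z]
kkkkkkzzzzzzzW ⇒ kkkkkkzzzzzzzz   [W -> z]

S ⇒ kSW ⇒ kkSWW ⇒ kkkSWWW ⇒ kkkkSWWWW ⇒ kkkkkSWWWWW ⇒ kkkkkkSWWWWWW ⇒ kkkkkkzWWWWWW ⇒ kkkkkkzzWWWWWW ⇒ kkkkkkzzzWWWWW ⇒ kkkkkkzzzzWWWW ⇒ kkkkkkzzzzzWWW ⇒ kkkkkkzzzzzzWW ⇒ kkkkkkzzzzzzzW ⇒ kkkkkkzzzzzzzz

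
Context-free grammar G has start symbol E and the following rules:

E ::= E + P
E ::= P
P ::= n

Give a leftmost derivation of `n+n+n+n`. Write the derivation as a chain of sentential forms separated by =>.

E=>E+P=>E+P+P=>E+P+P+P=>P+P+P+P=>n+P+P+P=>n+n+P+P=>n+n+n+P=>n+n+n+n

E => E+P   [E ::= E + P]
E+P => E+P+P   [E ::= E + P]
E+P+P => E+P+P+P   [E ::= E + P]
E+P+P+P => P+P+P+P   [E ::= P]
P+P+P+P => n+P+P+P   [P ::= n]
n+P+P+P => n+n+P+P   [P ::= n]
n+n+P+P => n+n+n+P   [P ::= n]
n+n+n+P => n+n+n+n   [P ::= n]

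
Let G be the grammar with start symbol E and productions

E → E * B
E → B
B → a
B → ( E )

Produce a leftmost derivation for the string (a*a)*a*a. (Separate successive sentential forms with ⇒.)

E ⇒ E*B ⇒ E*B*B ⇒ B*B*B ⇒ (E)*B*B ⇒ (E*B)*B*B ⇒ (B*B)*B*B ⇒ (a*B)*B*B ⇒ (a*a)*B*B ⇒ (a*a)*a*B ⇒ (a*a)*a*a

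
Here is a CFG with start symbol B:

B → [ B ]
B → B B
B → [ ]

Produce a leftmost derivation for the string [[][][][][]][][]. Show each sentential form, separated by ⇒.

B ⇒ BB ⇒ BBB ⇒ [B]BB ⇒ [BB]BB ⇒ [BBB]BB ⇒ [BBBB]BB ⇒ [BBBBB]BB ⇒ [[]BBBB]BB ⇒ [[][]BBB]BB ⇒ [[][][]BB]BB ⇒ [[][][][]B]BB ⇒ [[][][][][]]BB ⇒ [[][][][][]][]B ⇒ [[][][][][]][][]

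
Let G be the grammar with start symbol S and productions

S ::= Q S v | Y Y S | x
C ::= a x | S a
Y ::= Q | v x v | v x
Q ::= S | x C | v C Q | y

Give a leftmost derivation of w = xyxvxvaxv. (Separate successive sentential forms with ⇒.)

S⇒QSv⇒xCSv⇒xSaSv⇒xQSvaSv⇒xSSvaSv⇒xQSvSvaSv⇒xySvSvaSv⇒xyxvSvaSv⇒xyxvxvaSv⇒xyxvxvaxv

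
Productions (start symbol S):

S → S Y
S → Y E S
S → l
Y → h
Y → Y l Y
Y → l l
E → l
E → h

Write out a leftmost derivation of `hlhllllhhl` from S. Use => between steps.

S=>YES=>YlYES=>YlYlYES=>YlYlYlYES=>hlYlYlYES=>hlhlYlYES=>hlhllllYES=>hlhllllhES=>hlhllllhhS=>hlhllllhhl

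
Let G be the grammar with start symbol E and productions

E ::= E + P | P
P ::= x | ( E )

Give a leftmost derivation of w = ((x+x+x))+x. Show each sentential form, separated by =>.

E => E+P => P+P => (E)+P => (P)+P => ((E))+P => ((E+P))+P => ((E+P+P))+P => ((P+P+P))+P => ((x+P+P))+P => ((x+x+P))+P => ((x+x+x))+P => ((x+x+x))+x

E => E+P   [E ::= E + P]
E+P => P+P   [E ::= P]
P+P => (E)+P   [P ::= ( E )]
(E)+P => (P)+P   [E ::= P]
(P)+P => ((E))+P   [P ::= ( E )]
((E))+P => ((E+P))+P   [E ::= E + P]
((E+P))+P => ((E+P+P))+P   [E ::= E + P]
((E+P+P))+P => ((P+P+P))+P   [E ::= P]
((P+P+P))+P => ((x+P+P))+P   [P ::= x]
((x+P+P))+P => ((x+x+P))+P   [P ::= x]
((x+x+P))+P => ((x+x+x))+P   [P ::= x]
((x+x+x))+P => ((x+x+x))+x   [P ::= x]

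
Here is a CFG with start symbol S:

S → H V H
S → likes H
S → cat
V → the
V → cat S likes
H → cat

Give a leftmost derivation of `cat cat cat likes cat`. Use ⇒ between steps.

S ⇒ H V H ⇒ cat V H ⇒ cat cat S likes H ⇒ cat cat cat likes H ⇒ cat cat cat likes cat

S ⇒ H V H   [S → H V H]
H V H ⇒ cat V H   [H → cat]
cat V H ⇒ cat cat S likes H   [V → cat S likes]
cat cat S likes H ⇒ cat cat cat likes H   [S → cat]
cat cat cat likes H ⇒ cat cat cat likes cat   [H → cat]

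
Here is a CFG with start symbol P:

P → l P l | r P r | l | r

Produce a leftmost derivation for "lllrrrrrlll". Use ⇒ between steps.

P ⇒ lPl   [P → l P l]
lPl ⇒ llPll   [P → l P l]
llPll ⇒ lllPlll   [P → l P l]
lllPlll ⇒ lllrPrlll   [P → r P r]
lllrPrlll ⇒ lllrrPrrlll   [P → r P r]
lllrrPrrlll ⇒ lllrrrrrlll   [P → r]

P ⇒ lPl ⇒ llPll ⇒ lllPlll ⇒ lllrPrlll ⇒ lllrrPrrlll ⇒ lllrrrrrlll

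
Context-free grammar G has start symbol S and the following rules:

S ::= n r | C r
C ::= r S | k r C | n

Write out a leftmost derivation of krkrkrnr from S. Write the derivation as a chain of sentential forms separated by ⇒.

S ⇒ Cr ⇒ krCr ⇒ krkrCr ⇒ krkrkrCr ⇒ krkrkrnr

S ⇒ Cr   [S ::= C r]
Cr ⇒ krCr   [C ::= k r C]
krCr ⇒ krkrCr   [C ::= k r C]
krkrCr ⇒ krkrkrCr   [C ::= k r C]
krkrkrCr ⇒ krkrkrnr   [C ::= n]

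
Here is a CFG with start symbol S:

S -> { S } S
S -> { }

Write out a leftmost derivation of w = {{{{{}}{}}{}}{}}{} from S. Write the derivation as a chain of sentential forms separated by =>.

S => {S}S   [S -> { S } S]
{S}S => {{S}S}S   [S -> { S } S]
{{S}S}S => {{{S}S}S}S   [S -> { S } S]
{{{S}S}S}S => {{{{S}S}S}S}S   [S -> { S } S]
{{{{S}S}S}S}S => {{{{{}}S}S}S}S   [S -> { }]
{{{{{}}S}S}S}S => {{{{{}}{}}S}S}S   [S -> { }]
{{{{{}}{}}S}S}S => {{{{{}}{}}{}}S}S   [S -> { }]
{{{{{}}{}}{}}S}S => {{{{{}}{}}{}}{}}S   [S -> { }]
{{{{{}}{}}{}}{}}S => {{{{{}}{}}{}}{}}{}   [S -> { }]

S=>{S}S=>{{S}S}S=>{{{S}S}S}S=>{{{{S}S}S}S}S=>{{{{{}}S}S}S}S=>{{{{{}}{}}S}S}S=>{{{{{}}{}}{}}S}S=>{{{{{}}{}}{}}{}}S=>{{{{{}}{}}{}}{}}{}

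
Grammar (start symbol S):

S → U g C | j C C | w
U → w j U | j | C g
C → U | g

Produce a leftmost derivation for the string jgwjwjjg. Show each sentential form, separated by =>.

S => UgC   [S → U g C]
UgC => jgC   [U → j]
jgC => jgU   [C → U]
jgU => jgwjU   [U → w j U]
jgwjU => jgwjCg   [U → C g]
jgwjCg => jgwjUg   [C → U]
jgwjUg => jgwjwjUg   [U → w j U]
jgwjwjUg => jgwjwjjg   [U → j]

S => UgC => jgC => jgU => jgwjU => jgwjCg => jgwjUg => jgwjwjUg => jgwjwjjg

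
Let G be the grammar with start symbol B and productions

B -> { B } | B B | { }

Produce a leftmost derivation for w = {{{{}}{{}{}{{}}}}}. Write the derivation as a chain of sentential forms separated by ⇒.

B⇒{B}⇒{{B}}⇒{{BB}}⇒{{{B}B}}⇒{{{{}}B}}⇒{{{{}}{B}}}⇒{{{{}}{BB}}}⇒{{{{}}{{}B}}}⇒{{{{}}{{}BB}}}⇒{{{{}}{{}{}B}}}⇒{{{{}}{{}{}{B}}}}⇒{{{{}}{{}{}{{}}}}}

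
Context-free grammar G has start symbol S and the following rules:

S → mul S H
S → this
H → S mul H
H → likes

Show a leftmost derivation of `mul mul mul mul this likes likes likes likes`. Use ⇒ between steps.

S ⇒ mul S H ⇒ mul mul S H H ⇒ mul mul mul S H H H ⇒ mul mul mul mul S H H H H ⇒ mul mul mul mul this H H H H ⇒ mul mul mul mul this likes H H H ⇒ mul mul mul mul this likes likes H H ⇒ mul mul mul mul this likes likes likes H ⇒ mul mul mul mul this likes likes likes likes

S ⇒ mul S H   [S → mul S H]
mul S H ⇒ mul mul S H H   [S → mul S H]
mul mul S H H ⇒ mul mul mul S H H H   [S → mul S H]
mul mul mul S H H H ⇒ mul mul mul mul S H H H H   [S → mul S H]
mul mul mul mul S H H H H ⇒ mul mul mul mul this H H H H   [S → this]
mul mul mul mul this H H H H ⇒ mul mul mul mul this likes H H H   [H → likes]
mul mul mul mul this likes H H H ⇒ mul mul mul mul this likes likes H H   [H → likes]
mul mul mul mul this likes likes H H ⇒ mul mul mul mul this likes likes likes H   [H → likes]
mul mul mul mul this likes likes likes H ⇒ mul mul mul mul this likes likes likes likes   [H → likes]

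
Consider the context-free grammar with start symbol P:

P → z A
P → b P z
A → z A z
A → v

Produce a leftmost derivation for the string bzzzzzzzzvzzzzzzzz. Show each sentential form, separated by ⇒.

P ⇒ bPz   [P → b P z]
bPz ⇒ bzAz   [P → z A]
bzAz ⇒ bzzAzz   [A → z A z]
bzzAzz ⇒ bzzzAzzz   [A → z A z]
bzzzAzzz ⇒ bzzzzAzzzz   [A → z A z]
bzzzzAzzzz ⇒ bzzzzzAzzzzz   [A → z A z]
bzzzzzAzzzzz ⇒ bzzzzzzAzzzzzz   [A → z A z]
bzzzzzzAzzzzzz ⇒ bzzzzzzzAzzzzzzz   [A → z A z]
bzzzzzzzAzzzzzzz ⇒ bzzzzzzzzAzzzzzzzz   [A → z A z]
bzzzzzzzzAzzzzzzzz ⇒ bzzzzzzzzvzzzzzzzz   [A → v]

P ⇒ bPz ⇒ bzAz ⇒ bzzAzz ⇒ bzzzAzzz ⇒ bzzzzAzzzz ⇒ bzzzzzAzzzzz ⇒ bzzzzzzAzzzzzz ⇒ bzzzzzzzAzzzzzzz ⇒ bzzzzzzzzAzzzzzzzz ⇒ bzzzzzzzzvzzzzzzzz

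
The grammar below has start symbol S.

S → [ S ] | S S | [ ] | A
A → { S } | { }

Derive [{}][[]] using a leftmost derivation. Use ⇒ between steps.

S⇒SS⇒[S]S⇒[A]S⇒[{}]S⇒[{}][S]⇒[{}][[]]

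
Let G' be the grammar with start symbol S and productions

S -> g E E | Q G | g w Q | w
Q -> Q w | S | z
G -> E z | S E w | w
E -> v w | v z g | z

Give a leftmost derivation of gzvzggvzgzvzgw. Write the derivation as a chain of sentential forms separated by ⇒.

S⇒QG⇒SG⇒gEEG⇒gzEG⇒gzvzgG⇒gzvzgSEw⇒gzvzggEEEw⇒gzvzggvzgEEw⇒gzvzggvzgzEw⇒gzvzggvzgzvzgw

S ⇒ QG   [S -> Q G]
QG ⇒ SG   [Q -> S]
SG ⇒ gEEG   [S -> g E E]
gEEG ⇒ gzEG   [E -> z]
gzEG ⇒ gzvzgG   [E -> v z g]
gzvzgG ⇒ gzvzgSEw   [G -> S E w]
gzvzgSEw ⇒ gzvzggEEEw   [S -> g E E]
gzvzggEEEw ⇒ gzvzggvzgEEw   [E -> v z g]
gzvzggvzgEEw ⇒ gzvzggvzgzEw   [E -> z]
gzvzggvzgzEw ⇒ gzvzggvzgzvzgw   [E -> v z g]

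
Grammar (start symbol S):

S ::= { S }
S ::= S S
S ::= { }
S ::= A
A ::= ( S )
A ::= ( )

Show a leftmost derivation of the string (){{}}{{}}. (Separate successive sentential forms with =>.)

S => SS => AS => ()S => ()SS => (){S}S => (){{}}S => (){{}}{S} => (){{}}{{}}

S => SS   [S ::= S S]
SS => AS   [S ::= A]
AS => ()S   [A ::= ( )]
()S => ()SS   [S ::= S S]
()SS => (){S}S   [S ::= { S }]
(){S}S => (){{}}S   [S ::= { }]
(){{}}S => (){{}}{S}   [S ::= { S }]
(){{}}{S} => (){{}}{{}}   [S ::= { }]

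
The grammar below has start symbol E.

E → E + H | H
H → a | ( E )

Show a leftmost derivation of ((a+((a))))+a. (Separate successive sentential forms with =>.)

E => E+H => H+H => (E)+H => (H)+H => ((E))+H => ((E+H))+H => ((H+H))+H => ((a+H))+H => ((a+(E)))+H => ((a+(H)))+H => ((a+((E))))+H => ((a+((H))))+H => ((a+((a))))+H => ((a+((a))))+a

E => E+H   [E → E + H]
E+H => H+H   [E → H]
H+H => (E)+H   [H → ( E )]
(E)+H => (H)+H   [E → H]
(H)+H => ((E))+H   [H → ( E )]
((E))+H => ((E+H))+H   [E → E + H]
((E+H))+H => ((H+H))+H   [E → H]
((H+H))+H => ((a+H))+H   [H → a]
((a+H))+H => ((a+(E)))+H   [H → ( E )]
((a+(E)))+H => ((a+(H)))+H   [E → H]
((a+(H)))+H => ((a+((E))))+H   [H → ( E )]
((a+((E))))+H => ((a+((H))))+H   [E → H]
((a+((H))))+H => ((a+((a))))+H   [H → a]
((a+((a))))+H => ((a+((a))))+a   [H → a]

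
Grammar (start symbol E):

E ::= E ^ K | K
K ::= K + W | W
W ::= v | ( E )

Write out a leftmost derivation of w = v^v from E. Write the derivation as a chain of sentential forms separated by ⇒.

E ⇒ E^K   [E ::= E ^ K]
E^K ⇒ K^K   [E ::= K]
K^K ⇒ W^K   [K ::= W]
W^K ⇒ v^K   [W ::= v]
v^K ⇒ v^W   [K ::= W]
v^W ⇒ v^v   [W ::= v]

E⇒E^K⇒K^K⇒W^K⇒v^K⇒v^W⇒v^v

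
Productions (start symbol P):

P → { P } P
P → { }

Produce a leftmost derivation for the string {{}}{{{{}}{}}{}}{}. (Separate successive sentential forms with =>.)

P => {P}P => {{}}P => {{}}{P}P => {{}}{{P}P}P => {{}}{{{P}P}P}P => {{}}{{{{}}P}P}P => {{}}{{{{}}{}}P}P => {{}}{{{{}}{}}{}}P => {{}}{{{{}}{}}{}}{}

P => {P}P   [P → { P } P]
{P}P => {{}}P   [P → { }]
{{}}P => {{}}{P}P   [P → { P } P]
{{}}{P}P => {{}}{{P}P}P   [P → { P } P]
{{}}{{P}P}P => {{}}{{{P}P}P}P   [P → { P } P]
{{}}{{{P}P}P}P => {{}}{{{{}}P}P}P   [P → { }]
{{}}{{{{}}P}P}P => {{}}{{{{}}{}}P}P   [P → { }]
{{}}{{{{}}{}}P}P => {{}}{{{{}}{}}{}}P   [P → { }]
{{}}{{{{}}{}}{}}P => {{}}{{{{}}{}}{}}{}   [P → { }]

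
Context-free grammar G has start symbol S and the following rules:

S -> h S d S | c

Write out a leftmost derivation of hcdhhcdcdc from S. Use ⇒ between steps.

S⇒hSdS⇒hcdS⇒hcdhSdS⇒hcdhhSdSdS⇒hcdhhcdSdS⇒hcdhhcdcdS⇒hcdhhcdcdc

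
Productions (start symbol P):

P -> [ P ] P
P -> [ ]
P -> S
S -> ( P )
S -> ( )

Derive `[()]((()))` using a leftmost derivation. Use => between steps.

P => [P]P   [P -> [ P ] P]
[P]P => [S]P   [P -> S]
[S]P => [()]P   [S -> ( )]
[()]P => [()]S   [P -> S]
[()]S => [()](P)   [S -> ( P )]
[()](P) => [()](S)   [P -> S]
[()](S) => [()]((P))   [S -> ( P )]
[()]((P)) => [()]((S))   [P -> S]
[()]((S)) => [()]((()))   [S -> ( )]

P => [P]P => [S]P => [()]P => [()]S => [()](P) => [()](S) => [()]((P)) => [()]((S)) => [()]((()))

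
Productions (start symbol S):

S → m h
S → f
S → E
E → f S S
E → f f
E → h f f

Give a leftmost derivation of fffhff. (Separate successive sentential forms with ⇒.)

S ⇒ E ⇒ fSS ⇒ fES ⇒ fffS ⇒ fffE ⇒ fffhff

S ⇒ E   [S → E]
E ⇒ fSS   [E → f S S]
fSS ⇒ fES   [S → E]
fES ⇒ fffS   [E → f f]
fffS ⇒ fffE   [S → E]
fffE ⇒ fffhff   [E → h f f]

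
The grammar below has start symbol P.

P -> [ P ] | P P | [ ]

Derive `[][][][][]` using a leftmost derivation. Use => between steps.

P => PP   [P -> P P]
PP => PPP   [P -> P P]
PPP => PPPP   [P -> P P]
PPPP => PPPPP   [P -> P P]
PPPPP => []PPPP   [P -> [ ]]
[]PPPP => [][]PPP   [P -> [ ]]
[][]PPP => [][][]PP   [P -> [ ]]
[][][]PP => [][][][]P   [P -> [ ]]
[][][][]P => [][][][][]   [P -> [ ]]

P => PP => PPP => PPPP => PPPPP => []PPPP => [][]PPP => [][][]PP => [][][][]P => [][][][][]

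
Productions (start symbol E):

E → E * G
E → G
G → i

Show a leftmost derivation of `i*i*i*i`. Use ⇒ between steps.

E⇒E*G⇒E*G*G⇒E*G*G*G⇒G*G*G*G⇒i*G*G*G⇒i*i*G*G⇒i*i*i*G⇒i*i*i*i

E ⇒ E*G   [E → E * G]
E*G ⇒ E*G*G   [E → E * G]
E*G*G ⇒ E*G*G*G   [E → E * G]
E*G*G*G ⇒ G*G*G*G   [E → G]
G*G*G*G ⇒ i*G*G*G   [G → i]
i*G*G*G ⇒ i*i*G*G   [G → i]
i*i*G*G ⇒ i*i*i*G   [G → i]
i*i*i*G ⇒ i*i*i*i   [G → i]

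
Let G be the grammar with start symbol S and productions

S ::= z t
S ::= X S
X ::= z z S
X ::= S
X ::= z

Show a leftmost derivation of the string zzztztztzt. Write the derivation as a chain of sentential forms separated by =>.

S => XS => SS => XSS => zzSSS => zzXSSS => zzSSSS => zzztSSS => zzztztSS => zzztztztS => zzztztztzt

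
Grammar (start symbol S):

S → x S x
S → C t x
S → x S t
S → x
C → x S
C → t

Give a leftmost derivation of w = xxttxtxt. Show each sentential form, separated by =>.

S => xSt   [S → x S t]
xSt => xCtxt   [S → C t x]
xCtxt => xxStxt   [C → x S]
xxStxt => xxCtxtxt   [S → C t x]
xxCtxtxt => xxttxtxt   [C → t]

S=>xSt=>xCtxt=>xxStxt=>xxCtxtxt=>xxttxtxt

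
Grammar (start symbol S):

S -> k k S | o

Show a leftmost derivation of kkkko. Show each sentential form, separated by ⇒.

S ⇒ kkS   [S -> k k S]
kkS ⇒ kkkkS   [S -> k k S]
kkkkS ⇒ kkkko   [S -> o]

S ⇒ kkS ⇒ kkkkS ⇒ kkkko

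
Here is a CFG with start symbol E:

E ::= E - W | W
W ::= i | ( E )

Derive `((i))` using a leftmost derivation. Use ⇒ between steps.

E ⇒ W ⇒ (E) ⇒ (W) ⇒ ((E)) ⇒ ((W)) ⇒ ((i))

E ⇒ W   [E ::= W]
W ⇒ (E)   [W ::= ( E )]
(E) ⇒ (W)   [E ::= W]
(W) ⇒ ((E))   [W ::= ( E )]
((E)) ⇒ ((W))   [E ::= W]
((W)) ⇒ ((i))   [W ::= i]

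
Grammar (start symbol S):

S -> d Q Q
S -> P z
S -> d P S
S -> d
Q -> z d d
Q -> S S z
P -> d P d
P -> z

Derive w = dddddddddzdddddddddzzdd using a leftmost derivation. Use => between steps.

S => dQQ   [S -> d Q Q]
dQQ => dSSzQ   [Q -> S S z]
dSSzQ => ddPSSzQ   [S -> d P S]
ddPSSzQ => dddPdSSzQ   [P -> d P d]
dddPdSSzQ => ddddPddSSzQ   [P -> d P d]
ddddPddSSzQ => dddddPdddSSzQ   [P -> d P d]
dddddPdddSSzQ => ddddddPddddSSzQ   [P -> d P d]
ddddddPddddSSzQ => dddddddPdddddSSzQ   [P -> d P d]
dddddddPdddddSSzQ => ddddddddPddddddSSzQ   [P -> d P d]
ddddddddPddddddSSzQ => dddddddddPdddddddSSzQ   [P -> d P d]
dddddddddPdddddddSSzQ => dddddddddzdddddddSSzQ   [P -> z]
dddddddddzdddddddSSzQ => dddddddddzddddddddSzQ   [S -> d]
dddddddddzddddddddSzQ => dddddddddzdddddddddzQ   [S -> d]
dddddddddzdddddddddzQ => dddddddddzdddddddddzzdd   [Q -> z d d]

S=>dQQ=>dSSzQ=>ddPSSzQ=>dddPdSSzQ=>ddddPddSSzQ=>dddddPdddSSzQ=>ddddddPddddSSzQ=>dddddddPdddddSSzQ=>ddddddddPddddddSSzQ=>dddddddddPdddddddSSzQ=>dddddddddzdddddddSSzQ=>dddddddddzddddddddSzQ=>dddddddddzdddddddddzQ=>dddddddddzdddddddddzzdd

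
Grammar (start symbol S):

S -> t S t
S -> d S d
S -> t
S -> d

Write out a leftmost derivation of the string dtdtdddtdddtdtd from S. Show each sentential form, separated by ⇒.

S ⇒ dSd ⇒ dtStd ⇒ dtdSdtd ⇒ dtdtStdtd ⇒ dtdtdSdtdtd ⇒ dtdtddSddtdtd ⇒ dtdtdddSdddtdtd ⇒ dtdtdddtdddtdtd

S ⇒ dSd   [S -> d S d]
dSd ⇒ dtStd   [S -> t S t]
dtStd ⇒ dtdSdtd   [S -> d S d]
dtdSdtd ⇒ dtdtStdtd   [S -> t S t]
dtdtStdtd ⇒ dtdtdSdtdtd   [S -> d S d]
dtdtdSdtdtd ⇒ dtdtddSddtdtd   [S -> d S d]
dtdtddSddtdtd ⇒ dtdtdddSdddtdtd   [S -> d S d]
dtdtdddSdddtdtd ⇒ dtdtdddtdddtdtd   [S -> t]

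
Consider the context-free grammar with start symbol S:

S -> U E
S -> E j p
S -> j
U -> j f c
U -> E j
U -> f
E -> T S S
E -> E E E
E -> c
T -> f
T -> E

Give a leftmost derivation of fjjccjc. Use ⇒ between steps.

S ⇒ UE ⇒ EjE ⇒ EEEjE ⇒ TSSEEjE ⇒ fSSEEjE ⇒ fjSEEjE ⇒ fjjEEjE ⇒ fjjcEjE ⇒ fjjccjE ⇒ fjjccjc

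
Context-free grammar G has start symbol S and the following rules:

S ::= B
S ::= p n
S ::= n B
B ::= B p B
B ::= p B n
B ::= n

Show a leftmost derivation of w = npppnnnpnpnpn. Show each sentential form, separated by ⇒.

S ⇒ B   [S ::= B]
B ⇒ BpB   [B ::= B p B]
BpB ⇒ npB   [B ::= n]
npB ⇒ npBpB   [B ::= B p B]
npBpB ⇒ npBpBpB   [B ::= B p B]
npBpBpB ⇒ nppBnpBpB   [B ::= p B n]
nppBnpBpB ⇒ npppBnnpBpB   [B ::= p B n]
npppBnnpBpB ⇒ npppnnnpBpB   [B ::= n]
npppnnnpBpB ⇒ npppnnnpnpB   [B ::= n]
npppnnnpnpB ⇒ npppnnnpnpBpB   [B ::= B p B]
npppnnnpnpBpB ⇒ npppnnnpnpnpB   [B ::= n]
npppnnnpnpnpB ⇒ npppnnnpnpnpn   [B ::= n]

S⇒B⇒BpB⇒npB⇒npBpB⇒npBpBpB⇒nppBnpBpB⇒npppBnnpBpB⇒npppnnnpBpB⇒npppnnnpnpB⇒npppnnnpnpBpB⇒npppnnnpnpnpB⇒npppnnnpnpnpn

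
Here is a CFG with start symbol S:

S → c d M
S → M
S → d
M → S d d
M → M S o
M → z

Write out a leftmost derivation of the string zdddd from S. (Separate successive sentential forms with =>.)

S => M => Sdd => Mdd => Sdddd => Mdddd => zdddd

S => M   [S → M]
M => Sdd   [M → S d d]
Sdd => Mdd   [S → M]
Mdd => Sdddd   [M → S d d]
Sdddd => Mdddd   [S → M]
Mdddd => zdddd   [M → z]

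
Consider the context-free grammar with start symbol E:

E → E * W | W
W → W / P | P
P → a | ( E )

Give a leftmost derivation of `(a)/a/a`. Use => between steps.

E=>W=>W/P=>W/P/P=>P/P/P=>(E)/P/P=>(W)/P/P=>(P)/P/P=>(a)/P/P=>(a)/a/P=>(a)/a/a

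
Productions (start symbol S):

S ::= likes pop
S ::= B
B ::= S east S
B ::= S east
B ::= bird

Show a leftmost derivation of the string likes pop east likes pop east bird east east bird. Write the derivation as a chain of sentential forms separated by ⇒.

S ⇒ B   [S ::= B]
B ⇒ S east S   [B ::= S east S]
S east S ⇒ likes pop east S   [S ::= likes pop]
likes pop east S ⇒ likes pop east B   [S ::= B]
likes pop east B ⇒ likes pop east S east S   [B ::= S east S]
likes pop east S east S ⇒ likes pop east B east S   [S ::= B]
likes pop east B east S ⇒ likes pop east S east east S   [B ::= S east]
likes pop east S east east S ⇒ likes pop east B east east S   [S ::= B]
likes pop east B east east S ⇒ likes pop east S east S east east S   [B ::= S east S]
likes pop east S east S east east S ⇒ likes pop east likes pop east S east east S   [S ::= likes pop]
likes pop east likes pop east S east east S ⇒ likes pop east likes pop east B east east S   [S ::= B]
likes pop east likes pop east B east east S ⇒ likes pop east likes pop east bird east east S   [B ::= bird]
likes pop east likes pop east bird east east S ⇒ likes pop east likes pop east bird east east B   [S ::= B]
likes pop east likes pop east bird east east B ⇒ likes pop east likes pop east bird east east bird   [B ::= bird]

S ⇒ B ⇒ S east S ⇒ likes pop east S ⇒ likes pop east B ⇒ likes pop east S east S ⇒ likes pop east B east S ⇒ likes pop east S east east S ⇒ likes pop east B east east S ⇒ likes pop east S east S east east S ⇒ likes pop east likes pop east S east east S ⇒ likes pop east likes pop east B east east S ⇒ likes pop east likes pop east bird east east S ⇒ likes pop east likes pop east bird east east B ⇒ likes pop east likes pop east bird east east bird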